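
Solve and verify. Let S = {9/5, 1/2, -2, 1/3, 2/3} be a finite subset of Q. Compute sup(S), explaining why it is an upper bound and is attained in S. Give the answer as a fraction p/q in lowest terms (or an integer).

S is finite, so sup(S) = max(S).
Sorted decreasing:
9/5, 2/3, 1/2, 1/3, -2
The extremum is 9/5.
For every x in S, x <= 9/5. And 9/5 is in S, so it is attained.
Therefore sup(S) = 9/5.

9/5


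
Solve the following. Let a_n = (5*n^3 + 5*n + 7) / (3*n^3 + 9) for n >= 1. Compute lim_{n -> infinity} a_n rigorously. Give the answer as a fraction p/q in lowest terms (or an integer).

Divide numerator and denominator by n^3, the highest power:
numerator / n^3 = 5 + 5/n^2 + 7/n^3
denominator / n^3 = 3 + 9/n^3
As n -> infinity, all terms of the form c/n^k (k >= 1) tend to 0.
So numerator / n^3 -> 5 and denominator / n^3 -> 3.
Therefore lim a_n = 5/3.

5/3


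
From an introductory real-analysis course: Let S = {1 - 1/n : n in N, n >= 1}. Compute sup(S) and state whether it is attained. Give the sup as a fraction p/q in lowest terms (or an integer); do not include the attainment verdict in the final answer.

Analysis:
- Values: 0, 1/2, 2/3, 3/4, ... strictly increasing.
- Minimum is 0 (n=1); inf = 0 (attained).
- 1 - 1/n -> 1 from below; sup = 1, not attained.
Conclusion: sup(S) = 1, not attained in S.

1


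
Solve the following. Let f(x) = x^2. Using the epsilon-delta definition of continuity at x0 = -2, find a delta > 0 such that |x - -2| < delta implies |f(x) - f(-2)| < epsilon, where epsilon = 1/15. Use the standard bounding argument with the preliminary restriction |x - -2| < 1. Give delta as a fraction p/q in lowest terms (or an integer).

Factor: |x^2 - (-2)^2| = |x - -2| * |x + -2|.
Impose |x - -2| < 1 first. Then |x + -2| = |(x - -2) + 2*(-2)| <= |x - -2| + 2*|-2| < 1 + 4 = 5.
So |x^2 - (-2)^2| < delta * 5.
We need delta * 5 <= 1/15, i.e. delta <= 1/15/5 = 1/75.
Since 1/75 < 1, this is tighter than 1; take delta = 1/75.
So delta = 1/75 works.

1/75


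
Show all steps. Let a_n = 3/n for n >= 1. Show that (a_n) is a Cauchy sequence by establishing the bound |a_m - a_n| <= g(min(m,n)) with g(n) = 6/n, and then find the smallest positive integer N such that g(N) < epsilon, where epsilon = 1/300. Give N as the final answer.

For any m, n >= 1, by the triangle inequality:
|a_m - a_n| = |3/m - 3/n| <= 3*1/m + 3*1/n <= 6/min(m,n).
So g(n) = 6/n bounds the Cauchy difference. Since g(n) -> 0, (a_n) is Cauchy.
Now solve g(N) < 1/300: 6/N < 1/300 <=> N > 6 / (1/300) = 1800.
The smallest integer strictly greater than 1800 is N = 1801.
Check: g(1801) = 6/1801 = 6/1801 < 1/300; g(1800) = 1/300 >= 1/300. So N = 1801.

1801


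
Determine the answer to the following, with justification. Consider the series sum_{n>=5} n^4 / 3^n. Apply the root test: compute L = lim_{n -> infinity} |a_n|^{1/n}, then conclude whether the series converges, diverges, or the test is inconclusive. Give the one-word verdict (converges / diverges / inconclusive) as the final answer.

Let a_n denote the general term. Form |a_n|^(1/n) and simplify:
|a_n|^(1/n) = n^(4/n)/3
Take the limit as n -> infinity: L = 1/3.
Since L = 1/3 < 1, the root test implies convergence.

converges


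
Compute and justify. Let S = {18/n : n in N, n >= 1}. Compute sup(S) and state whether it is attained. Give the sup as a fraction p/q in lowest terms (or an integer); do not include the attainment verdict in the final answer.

Analysis:
- Values: 18, 9, 6, 9/2, ... strictly decreasing.
- The maximum is 18 (n=1); sup = 18 (attained).
- The set is bounded below by 0; 18/n -> 0 so 0 is the greatest lower bound.
- 0 is not in the set, so inf = 0 is not attained.
Conclusion: sup(S) = 18, attained in S.

18


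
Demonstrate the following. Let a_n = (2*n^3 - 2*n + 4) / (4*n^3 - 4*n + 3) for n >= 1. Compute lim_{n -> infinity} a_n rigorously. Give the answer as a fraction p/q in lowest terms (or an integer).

Divide numerator and denominator by n^3, the highest power:
numerator / n^3 = 2 - 2/n^2 + 4/n^3
denominator / n^3 = 4 - 4/n^2 + 3/n^3
As n -> infinity, all terms of the form c/n^k (k >= 1) tend to 0.
So numerator / n^3 -> 2 and denominator / n^3 -> 4.
Therefore lim a_n = 1/2.

1/2


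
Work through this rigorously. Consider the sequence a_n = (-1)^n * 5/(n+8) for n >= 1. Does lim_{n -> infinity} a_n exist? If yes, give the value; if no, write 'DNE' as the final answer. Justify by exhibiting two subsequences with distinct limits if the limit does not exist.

Examine the behaviour of a_n along subsequences.
Even-n subsequence a_{2k} = 5/(2k+8) -> 0. Odd-n subsequence a_{2k+1} = -5/(2k+9) -> 0. Both tend to 0, which suggests the limit is 0; verify directly.
|a_n - 0| = 5/(n+8) < 5/n for every n >= 1.
Given epsilon > 0, choose a positive integer N > 5/epsilon. Then for all n >= N, |a_n| < 5/n <= 5/N < epsilon.
So by the definition of the limit, lim a_n exists and equals 0.

0


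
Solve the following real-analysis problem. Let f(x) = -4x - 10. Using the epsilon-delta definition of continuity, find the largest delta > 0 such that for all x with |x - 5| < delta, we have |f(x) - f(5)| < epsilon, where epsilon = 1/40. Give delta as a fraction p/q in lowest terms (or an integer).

We compute f(5) = -4*(5) - 10 = -30.
|f(x) - f(5)| = |-4x - 10 - (-30)| = |-4(x - 5)| = 4|x - 5|.
We need 4|x - 5| < 1/40, i.e. |x - 5| < 1/40 / 4 = 1/160.
So any delta <= 1/160 works. Conversely, if delta > 1/160, then x = 5 + 1/160 satisfies |x - 5| = 1/160 < delta but |f(x) - f(5)| = 4 * 1/160 = 1/40, which is not < 1/40; so no larger delta works.
Hence the largest such delta is 1/160.

1/160


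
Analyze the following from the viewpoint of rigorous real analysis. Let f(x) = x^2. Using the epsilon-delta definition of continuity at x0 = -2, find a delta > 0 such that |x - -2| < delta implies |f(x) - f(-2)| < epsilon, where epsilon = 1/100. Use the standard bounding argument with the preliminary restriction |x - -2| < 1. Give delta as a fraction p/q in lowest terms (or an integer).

Factor: |x^2 - (-2)^2| = |x - -2| * |x + -2|.
Impose |x - -2| < 1 first. Then |x + -2| = |(x - -2) + 2*(-2)| <= |x - -2| + 2*|-2| < 1 + 4 = 5.
So |x^2 - (-2)^2| < delta * 5.
We need delta * 5 <= 1/100, i.e. delta <= 1/100/5 = 1/500.
Since 1/500 < 1, this is tighter than 1; take delta = 1/500.
So delta = 1/500 works.

1/500


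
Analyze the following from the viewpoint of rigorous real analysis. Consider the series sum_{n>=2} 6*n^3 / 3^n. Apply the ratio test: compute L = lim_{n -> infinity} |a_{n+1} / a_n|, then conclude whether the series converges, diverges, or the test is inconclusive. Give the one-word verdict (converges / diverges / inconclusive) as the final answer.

Let a_n denote the general term. Form the ratio a_{n+1}/a_n and simplify:
a_{n+1}/a_n = (n + 1)^3/(3*n^3)
Take the limit as n -> infinity: L = 1/3.
Since L = 1/3 < 1, the ratio test implies the series converges.

converges


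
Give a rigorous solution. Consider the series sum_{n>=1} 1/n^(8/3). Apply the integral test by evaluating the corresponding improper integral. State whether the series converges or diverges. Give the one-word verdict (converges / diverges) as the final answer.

Let f(x) = x^(-8/3). Then f is positive, continuous, and decreasing on [1, infinity), so the integral test applies.
Compute the improper integral int_{1}^infinity f(x) dx:
  antiderivative F(x) = -3/(5*x^(5/3)).
  As x -> infinity, F(x) -> 0 (since p = 8/3 > 1).
  So int = F(infinity) - F(1) = 0 - (-3/5) = 3/5.
  Finite, so by the integral test, the series converges.

converges


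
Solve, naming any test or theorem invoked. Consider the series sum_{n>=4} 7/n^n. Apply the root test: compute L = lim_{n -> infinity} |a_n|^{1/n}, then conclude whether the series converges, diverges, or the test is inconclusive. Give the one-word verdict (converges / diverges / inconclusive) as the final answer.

Let a_n denote the general term. Form |a_n|^(1/n) and simplify:
|a_n|^(1/n) = 7^(1/n)/n
Take the limit as n -> infinity: L = 0.
Since L = 0 < 1, the root test implies convergence.

converges


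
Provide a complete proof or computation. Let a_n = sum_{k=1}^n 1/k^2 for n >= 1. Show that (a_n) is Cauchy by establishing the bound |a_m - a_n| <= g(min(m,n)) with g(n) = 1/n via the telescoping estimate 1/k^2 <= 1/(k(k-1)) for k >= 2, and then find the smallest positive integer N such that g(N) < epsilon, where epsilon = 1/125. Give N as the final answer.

For m > n >= 1: |a_m - a_n| = sum_{k=n+1}^m 1/k^2.
Use 1/k^2 <= 1/(k(k-1)) = 1/(k-1) - 1/k for k >= 2:
sum_{k=n+1}^m 1/k^2 <= sum_{k=n+1}^m (1/(k-1) - 1/k) = 1/n - 1/m <= 1/n.
By symmetry the same bound holds with n,m swapped, so |a_m - a_n| <= 1/min(m,n) = g(min(m,n)). Since g(n) -> 0, (a_n) is Cauchy.
Now solve g(N) < 1/125: 1/N < 1/125 <=> N > 1/(1/125) = 125.
The smallest integer strictly greater than 125 is N = 126.
Check: g(126) = 1/126 < 1/125; g(125) = 1/125 >= 1/125. So N = 126.

126


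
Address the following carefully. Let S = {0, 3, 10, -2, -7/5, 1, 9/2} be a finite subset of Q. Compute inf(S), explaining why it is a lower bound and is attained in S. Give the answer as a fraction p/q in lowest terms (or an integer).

S is finite, so inf(S) = min(S).
Sorted increasing:
-2, -7/5, 0, 1, 3, 9/2, 10
The extremum is -2.
For every x in S, x >= -2. And -2 is in S, so it is attained.
Therefore inf(S) = -2.

-2


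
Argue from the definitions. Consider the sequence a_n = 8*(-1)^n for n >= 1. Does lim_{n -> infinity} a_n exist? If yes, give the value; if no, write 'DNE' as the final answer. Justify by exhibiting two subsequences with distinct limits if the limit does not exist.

Examine the behaviour of a_n along subsequences.
Even-n subsequence a_{2k} = 8 -> 8. Odd-n subsequence a_{2k+1} = -8 -> -8.
Since these two subsequential limits are 8 and -8, distinct, the full sequence cannot converge (a convergent sequence has all subsequences tending to the same limit). So lim a_n does not exist.

DNE


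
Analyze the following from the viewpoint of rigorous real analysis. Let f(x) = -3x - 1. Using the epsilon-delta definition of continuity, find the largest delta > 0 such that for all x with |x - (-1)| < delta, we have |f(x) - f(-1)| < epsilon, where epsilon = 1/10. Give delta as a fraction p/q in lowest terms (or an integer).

We compute f(-1) = -3*(-1) - 1 = 2.
|f(x) - f(-1)| = |-3x - 1 - (2)| = |-3(x - (-1))| = 3|x - (-1)|.
We need 3|x - (-1)| < 1/10, i.e. |x - (-1)| < 1/10 / 3 = 1/30.
So any delta <= 1/30 works. Conversely, if delta > 1/30, then x = -1 + 1/30 satisfies |x - (-1)| = 1/30 < delta but |f(x) - f(-1)| = 3 * 1/30 = 1/10, which is not < 1/10; so no larger delta works.
Hence the largest such delta is 1/30.

1/30


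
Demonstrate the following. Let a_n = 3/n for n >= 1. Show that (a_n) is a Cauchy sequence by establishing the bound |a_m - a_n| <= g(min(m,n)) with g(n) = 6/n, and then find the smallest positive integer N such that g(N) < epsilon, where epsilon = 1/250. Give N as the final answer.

For any m, n >= 1, by the triangle inequality:
|a_m - a_n| = |3/m - 3/n| <= 3*1/m + 3*1/n <= 6/min(m,n).
So g(n) = 6/n bounds the Cauchy difference. Since g(n) -> 0, (a_n) is Cauchy.
Now solve g(N) < 1/250: 6/N < 1/250 <=> N > 6 / (1/250) = 1500.
The smallest integer strictly greater than 1500 is N = 1501.
Check: g(1501) = 6/1501 = 6/1501 < 1/250; g(1500) = 1/250 >= 1/250. So N = 1501.

1501


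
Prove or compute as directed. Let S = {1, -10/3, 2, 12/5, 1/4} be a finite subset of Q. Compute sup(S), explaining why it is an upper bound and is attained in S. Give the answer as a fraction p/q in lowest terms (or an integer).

S is finite, so sup(S) = max(S).
Sorted decreasing:
12/5, 2, 1, 1/4, -10/3
The extremum is 12/5.
For every x in S, x <= 12/5. And 12/5 is in S, so it is attained.
Therefore sup(S) = 12/5.

12/5


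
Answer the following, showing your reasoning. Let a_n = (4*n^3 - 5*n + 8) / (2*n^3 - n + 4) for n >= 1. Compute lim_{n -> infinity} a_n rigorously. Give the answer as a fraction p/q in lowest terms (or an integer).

Divide numerator and denominator by n^3, the highest power:
numerator / n^3 = 4 - 5/n^2 + 8/n^3
denominator / n^3 = 2 - 1/n^2 + 4/n^3
As n -> infinity, all terms of the form c/n^k (k >= 1) tend to 0.
So numerator / n^3 -> 4 and denominator / n^3 -> 2.
Therefore lim a_n = 2.

2


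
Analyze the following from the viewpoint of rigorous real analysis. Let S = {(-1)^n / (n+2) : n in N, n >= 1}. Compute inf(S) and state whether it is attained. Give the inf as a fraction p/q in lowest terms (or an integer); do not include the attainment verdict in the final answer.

Analysis:
- Values: -1/3, 1/4, -1/5, 1/6, -1/7, ...
- Positive terms (even n): 1/(2+2), 1/(4+2), ... decreasing -> max = 1/4 (n=2).
- Negative terms (odd n): -1/(1+2), -1/(3+2), ... increasing -> min = -1/3 (n=1).
- So sup = 1/4 (attained at n=2); inf = -1/3 (attained at n=1).
Conclusion: inf(S) = -1/3, attained in S.

-1/3


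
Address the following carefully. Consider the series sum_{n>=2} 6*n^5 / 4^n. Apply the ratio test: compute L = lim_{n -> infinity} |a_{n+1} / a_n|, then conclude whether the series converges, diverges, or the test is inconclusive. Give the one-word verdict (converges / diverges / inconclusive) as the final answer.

Let a_n denote the general term. Form the ratio a_{n+1}/a_n and simplify:
a_{n+1}/a_n = (n + 1)^5/(4*n^5)
Take the limit as n -> infinity: L = 1/4.
Since L = 1/4 < 1, the ratio test implies the series converges.

converges


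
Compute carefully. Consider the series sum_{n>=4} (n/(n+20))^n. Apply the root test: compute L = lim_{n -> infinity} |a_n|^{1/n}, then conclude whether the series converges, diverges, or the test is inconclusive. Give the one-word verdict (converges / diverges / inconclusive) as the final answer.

Let a_n denote the general term. Form |a_n|^(1/n) and simplify:
|a_n|^(1/n) = n/(n + 20)
Take the limit as n -> infinity: L = 1.
Since L = 1, the root test is inconclusive. (In fact a_n = (n/(n+20))^n -> e^(-20) != 0, so the nth-term test shows divergence; but the root test itself gives no conclusion.)

inconclusive


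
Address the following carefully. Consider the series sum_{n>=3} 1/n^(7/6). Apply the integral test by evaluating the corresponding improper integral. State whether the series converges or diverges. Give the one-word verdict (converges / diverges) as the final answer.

Let f(x) = x^(-7/6). Then f is positive, continuous, and decreasing on [3, infinity), so the integral test applies.
Compute the improper integral int_{3}^infinity f(x) dx:
  antiderivative F(x) = -6/x^(1/6).
  As x -> infinity, F(x) -> 0 (since p = 7/6 > 1).
  So int = F(infinity) - F(3) = 0 - (-2*3^(5/6)) = 2*3^(5/6).
  Finite, so by the integral test, the series converges.

converges


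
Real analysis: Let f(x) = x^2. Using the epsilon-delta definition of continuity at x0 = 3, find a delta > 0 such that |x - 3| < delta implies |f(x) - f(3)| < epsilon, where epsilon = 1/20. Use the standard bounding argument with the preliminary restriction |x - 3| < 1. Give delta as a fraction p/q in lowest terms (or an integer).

Factor: |x^2 - (3)^2| = |x - 3| * |x + 3|.
Impose |x - 3| < 1 first. Then |x + 3| = |(x - 3) + 2*(3)| <= |x - 3| + 2*|3| < 1 + 6 = 7.
So |x^2 - (3)^2| < delta * 7.
We need delta * 7 <= 1/20, i.e. delta <= 1/20/7 = 1/140.
Since 1/140 < 1, this is tighter than 1; take delta = 1/140.
So delta = 1/140 works.

1/140


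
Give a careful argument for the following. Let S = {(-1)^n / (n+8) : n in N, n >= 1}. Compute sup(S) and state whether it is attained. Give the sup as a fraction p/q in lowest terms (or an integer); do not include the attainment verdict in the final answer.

Analysis:
- Values: -1/9, 1/10, -1/11, 1/12, -1/13, ...
- Positive terms (even n): 1/(2+8), 1/(4+8), ... decreasing -> max = 1/10 (n=2).
- Negative terms (odd n): -1/(1+8), -1/(3+8), ... increasing -> min = -1/9 (n=1).
- So sup = 1/10 (attained at n=2); inf = -1/9 (attained at n=1).
Conclusion: sup(S) = 1/10, attained in S.

1/10


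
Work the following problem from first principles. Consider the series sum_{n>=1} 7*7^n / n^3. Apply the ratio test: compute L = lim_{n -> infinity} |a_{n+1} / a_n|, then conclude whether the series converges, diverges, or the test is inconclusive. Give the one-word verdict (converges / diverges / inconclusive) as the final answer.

Let a_n denote the general term. Form the ratio a_{n+1}/a_n and simplify:
a_{n+1}/a_n = 7*n^3/(n + 1)^3
Take the limit as n -> infinity: L = 7.
Since L = 7 > 1 (or L = infinity), the ratio test implies the series diverges.

diverges


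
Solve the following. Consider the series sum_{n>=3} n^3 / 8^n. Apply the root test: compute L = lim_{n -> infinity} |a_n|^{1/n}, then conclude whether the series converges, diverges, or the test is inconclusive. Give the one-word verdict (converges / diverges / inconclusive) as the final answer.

Let a_n denote the general term. Form |a_n|^(1/n) and simplify:
|a_n|^(1/n) = n^(3/n)/8
Take the limit as n -> infinity: L = 1/8.
Since L = 1/8 < 1, the root test implies convergence.

converges


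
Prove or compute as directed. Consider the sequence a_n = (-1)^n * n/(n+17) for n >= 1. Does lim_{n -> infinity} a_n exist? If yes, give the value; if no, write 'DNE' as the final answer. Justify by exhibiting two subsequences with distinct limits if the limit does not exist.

Examine the behaviour of a_n along subsequences.
a_{2k} = 2k/(2k+17) -> 1. a_{2k+1} = -(2k+1)/(2k+18) -> -1.
Since these two subsequential limits are 1 and -1, distinct, the full sequence cannot converge (a convergent sequence has all subsequences tending to the same limit). So lim a_n does not exist.

DNE


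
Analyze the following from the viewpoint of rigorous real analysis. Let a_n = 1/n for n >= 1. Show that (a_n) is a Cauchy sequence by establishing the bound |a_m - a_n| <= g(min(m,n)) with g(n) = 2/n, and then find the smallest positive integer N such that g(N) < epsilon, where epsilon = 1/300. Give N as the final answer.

For any m, n >= 1, by the triangle inequality:
|a_m - a_n| = |1/m - 1/n| <= 1/m + 1/n <= 2/min(m,n).
So g(n) = 2/n bounds the Cauchy difference. Since g(n) -> 0, (a_n) is Cauchy.
Now solve g(N) < 1/300: 2/N < 1/300 <=> N > 2 / (1/300) = 600.
The smallest integer strictly greater than 600 is N = 601.
Check: g(601) = 2/601 = 2/601 < 1/300; g(600) = 1/300 >= 1/300. So N = 601.

601


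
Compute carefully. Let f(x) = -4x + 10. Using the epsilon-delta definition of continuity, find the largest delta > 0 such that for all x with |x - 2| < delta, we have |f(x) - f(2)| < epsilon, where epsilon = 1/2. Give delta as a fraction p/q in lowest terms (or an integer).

We compute f(2) = -4*(2) + 10 = 2.
|f(x) - f(2)| = |-4x + 10 - (2)| = |-4(x - 2)| = 4|x - 2|.
We need 4|x - 2| < 1/2, i.e. |x - 2| < 1/2 / 4 = 1/8.
So any delta <= 1/8 works. Conversely, if delta > 1/8, then x = 2 + 1/8 satisfies |x - 2| = 1/8 < delta but |f(x) - f(2)| = 4 * 1/8 = 1/2, which is not < 1/2; so no larger delta works.
Hence the largest such delta is 1/8.

1/8


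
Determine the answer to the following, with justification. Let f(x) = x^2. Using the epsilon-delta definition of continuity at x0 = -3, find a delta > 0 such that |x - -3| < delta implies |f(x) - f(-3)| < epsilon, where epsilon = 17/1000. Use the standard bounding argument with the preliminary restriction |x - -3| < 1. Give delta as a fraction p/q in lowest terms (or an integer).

Factor: |x^2 - (-3)^2| = |x - -3| * |x + -3|.
Impose |x - -3| < 1 first. Then |x + -3| = |(x - -3) + 2*(-3)| <= |x - -3| + 2*|-3| < 1 + 6 = 7.
So |x^2 - (-3)^2| < delta * 7.
We need delta * 7 <= 17/1000, i.e. delta <= 17/1000/7 = 17/7000.
Since 17/7000 < 1, this is tighter than 1; take delta = 17/7000.
So delta = 17/7000 works.

17/7000


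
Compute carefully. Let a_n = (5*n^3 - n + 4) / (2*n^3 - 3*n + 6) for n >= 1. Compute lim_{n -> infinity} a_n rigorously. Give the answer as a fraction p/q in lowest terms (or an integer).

Divide numerator and denominator by n^3, the highest power:
numerator / n^3 = 5 - 1/n^2 + 4/n^3
denominator / n^3 = 2 - 3/n^2 + 6/n^3
As n -> infinity, all terms of the form c/n^k (k >= 1) tend to 0.
So numerator / n^3 -> 5 and denominator / n^3 -> 2.
Therefore lim a_n = 5/2.

5/2


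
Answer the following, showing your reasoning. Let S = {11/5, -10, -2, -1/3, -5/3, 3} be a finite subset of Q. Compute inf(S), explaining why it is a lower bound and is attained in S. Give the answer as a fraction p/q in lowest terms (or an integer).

S is finite, so inf(S) = min(S).
Sorted increasing:
-10, -2, -5/3, -1/3, 11/5, 3
The extremum is -10.
For every x in S, x >= -10. And -10 is in S, so it is attained.
Therefore inf(S) = -10.

-10


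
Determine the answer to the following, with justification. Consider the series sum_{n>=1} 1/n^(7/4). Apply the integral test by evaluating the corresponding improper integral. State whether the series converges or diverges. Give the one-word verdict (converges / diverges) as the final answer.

Let f(x) = x^(-7/4). Then f is positive, continuous, and decreasing on [1, infinity), so the integral test applies.
Compute the improper integral int_{1}^infinity f(x) dx:
  antiderivative F(x) = -4/(3*x^(3/4)).
  As x -> infinity, F(x) -> 0 (since p = 7/4 > 1).
  So int = F(infinity) - F(1) = 0 - (-4/3) = 4/3.
  Finite, so by the integral test, the series converges.

converges


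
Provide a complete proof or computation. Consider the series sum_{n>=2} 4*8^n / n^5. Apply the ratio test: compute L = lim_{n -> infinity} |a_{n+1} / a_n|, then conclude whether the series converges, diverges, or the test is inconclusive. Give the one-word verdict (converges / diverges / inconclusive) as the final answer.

Let a_n denote the general term. Form the ratio a_{n+1}/a_n and simplify:
a_{n+1}/a_n = 8*n^5/(n + 1)^5
Take the limit as n -> infinity: L = 8.
Since L = 8 > 1 (or L = infinity), the ratio test implies the series diverges.

diverges


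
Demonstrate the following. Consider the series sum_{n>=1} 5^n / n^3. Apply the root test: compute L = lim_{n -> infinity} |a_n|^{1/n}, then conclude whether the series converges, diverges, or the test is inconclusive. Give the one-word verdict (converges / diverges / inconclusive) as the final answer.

Let a_n denote the general term. Form |a_n|^(1/n) and simplify:
|a_n|^(1/n) = 5/n^(3/n)
Take the limit as n -> infinity: L = 5.
Since L = 5 > 1, the root test implies divergence.

diverges


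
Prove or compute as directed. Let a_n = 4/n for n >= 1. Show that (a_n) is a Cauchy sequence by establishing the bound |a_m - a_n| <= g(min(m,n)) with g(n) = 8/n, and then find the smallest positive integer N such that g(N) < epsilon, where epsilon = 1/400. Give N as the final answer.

For any m, n >= 1, by the triangle inequality:
|a_m - a_n| = |4/m - 4/n| <= 4*1/m + 4*1/n <= 8/min(m,n).
So g(n) = 8/n bounds the Cauchy difference. Since g(n) -> 0, (a_n) is Cauchy.
Now solve g(N) < 1/400: 8/N < 1/400 <=> N > 8 / (1/400) = 3200.
The smallest integer strictly greater than 3200 is N = 3201.
Check: g(3201) = 8/3201 = 8/3201 < 1/400; g(3200) = 1/400 >= 1/400. So N = 3201.

3201


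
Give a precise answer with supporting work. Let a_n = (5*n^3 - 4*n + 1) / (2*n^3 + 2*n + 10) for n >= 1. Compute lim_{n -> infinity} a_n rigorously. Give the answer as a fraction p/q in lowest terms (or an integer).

Divide numerator and denominator by n^3, the highest power:
numerator / n^3 = 5 - 4/n^2 + n^(-3)
denominator / n^3 = 2 + 2/n^2 + 10/n^3
As n -> infinity, all terms of the form c/n^k (k >= 1) tend to 0.
So numerator / n^3 -> 5 and denominator / n^3 -> 2.
Therefore lim a_n = 5/2.

5/2


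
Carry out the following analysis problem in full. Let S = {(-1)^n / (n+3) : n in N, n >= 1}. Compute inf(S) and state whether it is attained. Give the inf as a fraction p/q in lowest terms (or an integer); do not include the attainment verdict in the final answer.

Analysis:
- Values: -1/4, 1/5, -1/6, 1/7, -1/8, ...
- Positive terms (even n): 1/(2+3), 1/(4+3), ... decreasing -> max = 1/5 (n=2).
- Negative terms (odd n): -1/(1+3), -1/(3+3), ... increasing -> min = -1/4 (n=1).
- So sup = 1/5 (attained at n=2); inf = -1/4 (attained at n=1).
Conclusion: inf(S) = -1/4, attained in S.

-1/4


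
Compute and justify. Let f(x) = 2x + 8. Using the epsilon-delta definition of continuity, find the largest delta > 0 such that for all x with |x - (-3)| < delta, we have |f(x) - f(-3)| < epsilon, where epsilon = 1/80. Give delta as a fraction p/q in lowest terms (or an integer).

We compute f(-3) = 2*(-3) + 8 = 2.
|f(x) - f(-3)| = |2x + 8 - (2)| = |2(x - (-3))| = 2|x - (-3)|.
We need 2|x - (-3)| < 1/80, i.e. |x - (-3)| < 1/80 / 2 = 1/160.
So any delta <= 1/160 works. Conversely, if delta > 1/160, then x = -3 + 1/160 satisfies |x - (-3)| = 1/160 < delta but |f(x) - f(-3)| = 2 * 1/160 = 1/80, which is not < 1/80; so no larger delta works.
Hence the largest such delta is 1/160.

1/160


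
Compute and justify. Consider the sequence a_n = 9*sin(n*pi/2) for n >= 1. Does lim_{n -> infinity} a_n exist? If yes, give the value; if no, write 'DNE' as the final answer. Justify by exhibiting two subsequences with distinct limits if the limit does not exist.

Examine the behaviour of a_n along subsequences.
a_{4k+1} = 9*sin(pi/2 + 2k*pi) = 9 -> 9. a_{4k+3} = 9*sin(3pi/2 + 2k*pi) = -9 -> -9.
Since these two subsequential limits are 9 and -9, distinct, the full sequence cannot converge (a convergent sequence has all subsequences tending to the same limit). So lim a_n does not exist.

DNE


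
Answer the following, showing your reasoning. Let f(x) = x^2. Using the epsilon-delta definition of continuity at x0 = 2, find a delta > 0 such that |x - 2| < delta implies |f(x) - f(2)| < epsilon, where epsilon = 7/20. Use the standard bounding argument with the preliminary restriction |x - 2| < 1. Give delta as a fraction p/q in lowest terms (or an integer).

Factor: |x^2 - (2)^2| = |x - 2| * |x + 2|.
Impose |x - 2| < 1 first. Then |x + 2| = |(x - 2) + 2*(2)| <= |x - 2| + 2*|2| < 1 + 4 = 5.
So |x^2 - (2)^2| < delta * 5.
We need delta * 5 <= 7/20, i.e. delta <= 7/20/5 = 7/100.
Since 7/100 < 1, this is tighter than 1; take delta = 7/100.
So delta = 7/100 works.

7/100


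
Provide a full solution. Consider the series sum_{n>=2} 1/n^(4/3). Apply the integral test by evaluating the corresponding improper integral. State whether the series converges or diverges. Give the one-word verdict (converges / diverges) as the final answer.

Let f(x) = x^(-4/3). Then f is positive, continuous, and decreasing on [2, infinity), so the integral test applies.
Compute the improper integral int_{2}^infinity f(x) dx:
  antiderivative F(x) = -3/x^(1/3).
  As x -> infinity, F(x) -> 0 (since p = 4/3 > 1).
  So int = F(infinity) - F(2) = 0 - (-3*2^(2/3)/2) = 3*2^(2/3)/2.
  Finite, so by the integral test, the series converges.

converges


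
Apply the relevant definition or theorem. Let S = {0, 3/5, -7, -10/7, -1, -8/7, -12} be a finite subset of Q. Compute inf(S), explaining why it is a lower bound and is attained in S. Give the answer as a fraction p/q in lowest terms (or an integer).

S is finite, so inf(S) = min(S).
Sorted increasing:
-12, -7, -10/7, -8/7, -1, 0, 3/5
The extremum is -12.
For every x in S, x >= -12. And -12 is in S, so it is attained.
Therefore inf(S) = -12.

-12


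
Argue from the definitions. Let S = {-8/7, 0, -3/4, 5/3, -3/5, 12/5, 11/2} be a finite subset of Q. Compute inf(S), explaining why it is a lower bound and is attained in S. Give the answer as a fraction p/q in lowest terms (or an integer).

S is finite, so inf(S) = min(S).
Sorted increasing:
-8/7, -3/4, -3/5, 0, 5/3, 12/5, 11/2
The extremum is -8/7.
For every x in S, x >= -8/7. And -8/7 is in S, so it is attained.
Therefore inf(S) = -8/7.

-8/7


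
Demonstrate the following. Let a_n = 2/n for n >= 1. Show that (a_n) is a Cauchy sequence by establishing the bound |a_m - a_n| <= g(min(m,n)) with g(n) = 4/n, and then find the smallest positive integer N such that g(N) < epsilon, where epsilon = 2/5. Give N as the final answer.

For any m, n >= 1, by the triangle inequality:
|a_m - a_n| = |2/m - 2/n| <= 2*1/m + 2*1/n <= 4/min(m,n).
So g(n) = 4/n bounds the Cauchy difference. Since g(n) -> 0, (a_n) is Cauchy.
Now solve g(N) < 2/5: 4/N < 2/5 <=> N > 4 / (2/5) = 10.
The smallest integer strictly greater than 10 is N = 11.
Check: g(11) = 4/11 = 4/11 < 2/5; g(10) = 2/5 >= 2/5. So N = 11.

11


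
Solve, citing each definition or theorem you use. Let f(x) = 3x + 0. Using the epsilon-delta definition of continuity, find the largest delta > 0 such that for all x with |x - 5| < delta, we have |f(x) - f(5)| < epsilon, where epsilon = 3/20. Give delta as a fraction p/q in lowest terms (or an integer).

We compute f(5) = 3*(5) + 0 = 15.
|f(x) - f(5)| = |3x + 0 - (15)| = |3(x - 5)| = 3|x - 5|.
We need 3|x - 5| < 3/20, i.e. |x - 5| < 3/20 / 3 = 1/20.
So any delta <= 1/20 works. Conversely, if delta > 1/20, then x = 5 + 1/20 satisfies |x - 5| = 1/20 < delta but |f(x) - f(5)| = 3 * 1/20 = 3/20, which is not < 3/20; so no larger delta works.
Hence the largest such delta is 1/20.

1/20


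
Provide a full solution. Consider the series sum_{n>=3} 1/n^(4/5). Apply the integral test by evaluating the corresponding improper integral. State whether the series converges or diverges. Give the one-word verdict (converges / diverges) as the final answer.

Let f(x) = x^(-4/5). Then f is positive, continuous, and decreasing on [3, infinity), so the integral test applies.
Compute the improper integral int_{3}^infinity f(x) dx:
  antiderivative F(x) = 5*x^(1/5).
  As x -> infinity, F(x) -> infinity (since p = 4/5 < 1).
  So the integral diverges. By the integral test, the series diverges.

diverges


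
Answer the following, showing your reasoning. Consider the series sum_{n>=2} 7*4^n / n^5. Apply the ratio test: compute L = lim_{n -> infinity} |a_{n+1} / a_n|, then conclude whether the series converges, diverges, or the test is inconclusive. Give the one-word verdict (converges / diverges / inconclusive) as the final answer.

Let a_n denote the general term. Form the ratio a_{n+1}/a_n and simplify:
a_{n+1}/a_n = 4*n^5/(n + 1)^5
Take the limit as n -> infinity: L = 4.
Since L = 4 > 1 (or L = infinity), the ratio test implies the series diverges.

diverges


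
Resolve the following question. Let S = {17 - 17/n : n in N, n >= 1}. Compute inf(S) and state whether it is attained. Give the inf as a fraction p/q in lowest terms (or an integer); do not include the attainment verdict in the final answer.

Analysis:
- Values: 0, 17/2, 34/3, 51/4, ... strictly increasing.
- Minimum is 0 (n=1); inf = 0 (attained).
- 17 - 17/n -> 17 from below; sup = 17, not attained.
Conclusion: inf(S) = 0, attained in S.

0


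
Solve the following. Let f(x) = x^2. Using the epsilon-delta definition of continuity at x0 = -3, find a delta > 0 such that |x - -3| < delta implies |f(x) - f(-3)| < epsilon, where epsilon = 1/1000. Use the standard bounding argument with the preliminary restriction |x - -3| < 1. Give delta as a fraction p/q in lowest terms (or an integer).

Factor: |x^2 - (-3)^2| = |x - -3| * |x + -3|.
Impose |x - -3| < 1 first. Then |x + -3| = |(x - -3) + 2*(-3)| <= |x - -3| + 2*|-3| < 1 + 6 = 7.
So |x^2 - (-3)^2| < delta * 7.
We need delta * 7 <= 1/1000, i.e. delta <= 1/1000/7 = 1/7000.
Since 1/7000 < 1, this is tighter than 1; take delta = 1/7000.
So delta = 1/7000 works.

1/7000


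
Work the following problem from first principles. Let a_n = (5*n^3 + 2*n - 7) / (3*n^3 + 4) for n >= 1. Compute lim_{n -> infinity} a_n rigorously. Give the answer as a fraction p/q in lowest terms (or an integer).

Divide numerator and denominator by n^3, the highest power:
numerator / n^3 = 5 + 2/n^2 - 7/n^3
denominator / n^3 = 3 + 4/n^3
As n -> infinity, all terms of the form c/n^k (k >= 1) tend to 0.
So numerator / n^3 -> 5 and denominator / n^3 -> 3.
Therefore lim a_n = 5/3.

5/3


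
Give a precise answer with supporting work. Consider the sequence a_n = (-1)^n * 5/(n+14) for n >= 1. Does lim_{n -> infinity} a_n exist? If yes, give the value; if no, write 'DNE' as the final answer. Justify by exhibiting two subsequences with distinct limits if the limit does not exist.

Examine the behaviour of a_n along subsequences.
Even-n subsequence a_{2k} = 5/(2k+14) -> 0. Odd-n subsequence a_{2k+1} = -5/(2k+15) -> 0. Both tend to 0, which suggests the limit is 0; verify directly.
|a_n - 0| = 5/(n+14) < 5/n for every n >= 1.
Given epsilon > 0, choose a positive integer N > 5/epsilon. Then for all n >= N, |a_n| < 5/n <= 5/N < epsilon.
So by the definition of the limit, lim a_n exists and equals 0.

0


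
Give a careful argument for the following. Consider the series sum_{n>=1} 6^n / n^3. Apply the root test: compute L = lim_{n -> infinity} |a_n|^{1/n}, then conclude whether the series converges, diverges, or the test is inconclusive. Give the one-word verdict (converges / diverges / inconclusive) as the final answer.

Let a_n denote the general term. Form |a_n|^(1/n) and simplify:
|a_n|^(1/n) = 6/n^(3/n)
Take the limit as n -> infinity: L = 6.
Since L = 6 > 1, the root test implies divergence.

diverges


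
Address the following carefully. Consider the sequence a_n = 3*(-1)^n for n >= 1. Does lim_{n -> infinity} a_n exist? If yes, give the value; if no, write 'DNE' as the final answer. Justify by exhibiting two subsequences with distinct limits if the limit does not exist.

Examine the behaviour of a_n along subsequences.
Even-n subsequence a_{2k} = 3 -> 3. Odd-n subsequence a_{2k+1} = -3 -> -3.
Since these two subsequential limits are 3 and -3, distinct, the full sequence cannot converge (a convergent sequence has all subsequences tending to the same limit). So lim a_n does not exist.

DNE


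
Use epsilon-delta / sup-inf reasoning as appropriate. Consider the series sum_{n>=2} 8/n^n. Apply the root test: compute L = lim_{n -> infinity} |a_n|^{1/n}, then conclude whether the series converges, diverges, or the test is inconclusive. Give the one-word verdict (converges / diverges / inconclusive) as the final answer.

Let a_n denote the general term. Form |a_n|^(1/n) and simplify:
|a_n|^(1/n) = 2^(3/n)/n
Take the limit as n -> infinity: L = 0.
Since L = 0 < 1, the root test implies convergence.

converges


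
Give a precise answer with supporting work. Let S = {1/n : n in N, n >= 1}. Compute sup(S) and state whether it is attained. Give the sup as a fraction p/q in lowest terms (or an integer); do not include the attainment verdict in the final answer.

Analysis:
- Values: 1, 1/2, 1/3, 1/4, ... strictly decreasing.
- The maximum is 1 (n=1); sup = 1 (attained).
- The set is bounded below by 0; 1/n -> 0 so 0 is the greatest lower bound.
- 0 is not in the set, so inf = 0 is not attained.
Conclusion: sup(S) = 1, attained in S.

1


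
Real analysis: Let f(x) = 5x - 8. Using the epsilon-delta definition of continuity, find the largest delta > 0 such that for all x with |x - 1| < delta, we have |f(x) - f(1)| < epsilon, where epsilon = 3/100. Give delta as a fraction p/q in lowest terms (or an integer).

We compute f(1) = 5*(1) - 8 = -3.
|f(x) - f(1)| = |5x - 8 - (-3)| = |5(x - 1)| = 5|x - 1|.
We need 5|x - 1| < 3/100, i.e. |x - 1| < 3/100 / 5 = 3/500.
So any delta <= 3/500 works. Conversely, if delta > 3/500, then x = 1 + 3/500 satisfies |x - 1| = 3/500 < delta but |f(x) - f(1)| = 5 * 3/500 = 3/100, which is not < 3/100; so no larger delta works.
Hence the largest such delta is 3/500.

3/500


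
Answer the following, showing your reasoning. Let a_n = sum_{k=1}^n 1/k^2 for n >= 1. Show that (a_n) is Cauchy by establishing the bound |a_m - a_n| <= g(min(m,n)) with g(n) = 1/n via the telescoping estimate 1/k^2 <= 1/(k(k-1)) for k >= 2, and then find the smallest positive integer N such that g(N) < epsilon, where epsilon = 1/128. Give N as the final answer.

For m > n >= 1: |a_m - a_n| = sum_{k=n+1}^m 1/k^2.
Use 1/k^2 <= 1/(k(k-1)) = 1/(k-1) - 1/k for k >= 2:
sum_{k=n+1}^m 1/k^2 <= sum_{k=n+1}^m (1/(k-1) - 1/k) = 1/n - 1/m <= 1/n.
By symmetry the same bound holds with n,m swapped, so |a_m - a_n| <= 1/min(m,n) = g(min(m,n)). Since g(n) -> 0, (a_n) is Cauchy.
Now solve g(N) < 1/128: 1/N < 1/128 <=> N > 1/(1/128) = 128.
The smallest integer strictly greater than 128 is N = 129.
Check: g(129) = 1/129 < 1/128; g(128) = 1/128 >= 1/128. So N = 129.

129


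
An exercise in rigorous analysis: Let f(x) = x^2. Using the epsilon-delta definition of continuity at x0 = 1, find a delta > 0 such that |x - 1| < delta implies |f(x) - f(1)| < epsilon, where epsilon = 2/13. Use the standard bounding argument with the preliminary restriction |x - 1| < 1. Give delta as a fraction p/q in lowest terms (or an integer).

Factor: |x^2 - (1)^2| = |x - 1| * |x + 1|.
Impose |x - 1| < 1 first. Then |x + 1| = |(x - 1) + 2*(1)| <= |x - 1| + 2*|1| < 1 + 2 = 3.
So |x^2 - (1)^2| < delta * 3.
We need delta * 3 <= 2/13, i.e. delta <= 2/13/3 = 2/39.
Since 2/39 < 1, this is tighter than 1; take delta = 2/39.
So delta = 2/39 works.

2/39


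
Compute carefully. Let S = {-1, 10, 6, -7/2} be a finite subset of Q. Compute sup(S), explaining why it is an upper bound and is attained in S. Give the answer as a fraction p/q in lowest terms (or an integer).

S is finite, so sup(S) = max(S).
Sorted decreasing:
10, 6, -1, -7/2
The extremum is 10.
For every x in S, x <= 10. And 10 is in S, so it is attained.
Therefore sup(S) = 10.

10


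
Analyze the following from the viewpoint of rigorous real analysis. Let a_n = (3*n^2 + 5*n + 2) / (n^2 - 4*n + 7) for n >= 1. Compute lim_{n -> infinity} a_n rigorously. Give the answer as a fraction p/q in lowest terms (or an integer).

Divide numerator and denominator by n^2, the highest power:
numerator / n^2 = 3 + 5/n + 2/n^2
denominator / n^2 = 1 - 4/n + 7/n^2
As n -> infinity, all terms of the form c/n^k (k >= 1) tend to 0.
So numerator / n^2 -> 3 and denominator / n^2 -> 1.
Therefore lim a_n = 3.

3


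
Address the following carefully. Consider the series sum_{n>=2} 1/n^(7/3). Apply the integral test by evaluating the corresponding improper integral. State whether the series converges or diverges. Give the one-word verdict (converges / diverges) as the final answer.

Let f(x) = x^(-7/3). Then f is positive, continuous, and decreasing on [2, infinity), so the integral test applies.
Compute the improper integral int_{2}^infinity f(x) dx:
  antiderivative F(x) = -3/(4*x^(4/3)).
  As x -> infinity, F(x) -> 0 (since p = 7/3 > 1).
  So int = F(infinity) - F(2) = 0 - (-3*2^(2/3)/16) = 3*2^(2/3)/16.
  Finite, so by the integral test, the series converges.

converges


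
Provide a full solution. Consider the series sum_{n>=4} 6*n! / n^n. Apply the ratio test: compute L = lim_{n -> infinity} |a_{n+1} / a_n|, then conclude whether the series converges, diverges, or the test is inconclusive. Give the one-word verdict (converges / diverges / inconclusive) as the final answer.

Let a_n denote the general term. Form the ratio a_{n+1}/a_n and simplify:
a_{n+1}/a_n = (n/(n + 1))^n
Take the limit as n -> infinity: L = exp(-1).
Since L = exp(-1) < 1, the ratio test implies the series converges.

converges


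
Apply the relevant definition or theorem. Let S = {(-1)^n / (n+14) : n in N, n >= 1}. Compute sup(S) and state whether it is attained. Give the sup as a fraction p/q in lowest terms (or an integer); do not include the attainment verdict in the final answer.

Analysis:
- Values: -1/15, 1/16, -1/17, 1/18, -1/19, ...
- Positive terms (even n): 1/(2+14), 1/(4+14), ... decreasing -> max = 1/16 (n=2).
- Negative terms (odd n): -1/(1+14), -1/(3+14), ... increasing -> min = -1/15 (n=1).
- So sup = 1/16 (attained at n=2); inf = -1/15 (attained at n=1).
Conclusion: sup(S) = 1/16, attained in S.

1/16


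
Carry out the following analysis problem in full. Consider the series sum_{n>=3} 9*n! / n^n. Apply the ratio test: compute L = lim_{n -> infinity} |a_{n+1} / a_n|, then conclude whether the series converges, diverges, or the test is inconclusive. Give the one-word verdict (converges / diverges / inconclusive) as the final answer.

Let a_n denote the general term. Form the ratio a_{n+1}/a_n and simplify:
a_{n+1}/a_n = (n/(n + 1))^n
Take the limit as n -> infinity: L = exp(-1).
Since L = exp(-1) < 1, the ratio test implies the series converges.

converges
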